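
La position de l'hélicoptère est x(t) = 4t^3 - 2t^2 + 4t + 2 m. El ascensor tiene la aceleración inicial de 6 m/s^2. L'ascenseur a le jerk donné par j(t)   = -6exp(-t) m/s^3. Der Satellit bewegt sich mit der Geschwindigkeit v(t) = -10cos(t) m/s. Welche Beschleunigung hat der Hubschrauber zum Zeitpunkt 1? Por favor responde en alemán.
Wir müssen unsere Gleichung für die Position x(t) = 4·t^3 - 2·t^2 + 4·t + 2 2-mal ableiten. Durch Ableiten von der Position erhalten wir die Geschwindigkeit: v(t) = 12·t^2 - 4·t + 4. Durch Ableiten von der Geschwindigkeit erhalten wir die Beschleunigung: a(t) = 24·t - 4. Mit a(t) = 24·t - 4 und Einsetzen von t = 1, finden wir a = 20.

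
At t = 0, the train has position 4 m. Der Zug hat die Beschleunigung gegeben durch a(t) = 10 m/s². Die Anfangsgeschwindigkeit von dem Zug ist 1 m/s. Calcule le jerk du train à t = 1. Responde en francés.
Pour résoudre ceci, nous devons prendre 1 dérivée de notre équation de l'accélération a(t) = 10. En prenant d/dt de a(t), nous trouvons j(t) = 0. De l'équation du jerk j(t) = 0, nous substituons t = 1 pour obtenir j = 0.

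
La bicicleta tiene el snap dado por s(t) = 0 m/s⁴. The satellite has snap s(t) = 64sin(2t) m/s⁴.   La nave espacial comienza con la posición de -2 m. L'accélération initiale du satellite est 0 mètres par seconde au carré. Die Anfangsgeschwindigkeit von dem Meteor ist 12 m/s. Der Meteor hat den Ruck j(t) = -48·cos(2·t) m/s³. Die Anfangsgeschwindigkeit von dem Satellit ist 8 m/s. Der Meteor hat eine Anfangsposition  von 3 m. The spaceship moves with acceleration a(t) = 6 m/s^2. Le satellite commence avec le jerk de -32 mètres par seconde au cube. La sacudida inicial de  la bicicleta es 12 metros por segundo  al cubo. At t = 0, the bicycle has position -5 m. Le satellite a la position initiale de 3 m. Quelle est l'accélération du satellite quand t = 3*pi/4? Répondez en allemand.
Wir müssen die Stammfunktion unserer Gleichung für den Snap s(t) = 64·sin(2·t) 2-mal finden. Durch Integration von dem Snap und Verwendung der Anfangsbedingung j(0) = -32, erhalten wir j(t) = -32·cos(2·t). Mit ∫j(t)dt und Anwendung von a(0) = 0, finden wir a(t) = -16·sin(2·t). Mit a(t) = -16·sin(2·t) und Einsetzen von t = 3*pi/4, finden wir a = 16.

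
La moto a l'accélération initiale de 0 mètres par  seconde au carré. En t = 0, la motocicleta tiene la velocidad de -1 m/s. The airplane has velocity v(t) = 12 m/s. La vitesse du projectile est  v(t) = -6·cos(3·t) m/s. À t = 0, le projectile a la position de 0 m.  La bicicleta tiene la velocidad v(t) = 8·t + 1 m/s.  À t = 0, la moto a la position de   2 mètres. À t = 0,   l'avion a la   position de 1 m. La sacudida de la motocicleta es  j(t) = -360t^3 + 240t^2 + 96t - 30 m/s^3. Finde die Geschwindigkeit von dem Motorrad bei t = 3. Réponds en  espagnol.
Necesitamos integrar nuestra ecuación de la sacudida j(t) = -360·t^3 + 240·t^2 + 96·t - 30 2 veces. La antiderivada de la sacudida, con a(0) = 0, da la aceleración: a(t) = 2·t·(-45·t^3 + 40·t^2 + 24·t - 15). La integral de la aceleración es la velocidad. Usando v(0) = -1, obtenemos v(t) = -18·t^5 + 20·t^4 + 16·t^3 - 15·t^2 - 1. Tenemos la velocidad v(t) = -18·t^5 + 20·t^4 + 16·t^3 - 15·t^2 - 1. Sustituyendo t = 3: v(3) = -2458.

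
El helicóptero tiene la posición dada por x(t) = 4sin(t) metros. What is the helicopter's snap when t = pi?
Starting from position x(t) = 4·sin(t), we take 4 derivatives. Taking d/dt of x(t), we find v(t) = 4·cos(t). Differentiating velocity, we get acceleration: a(t) = -4·sin(t). The derivative of acceleration gives jerk: j(t) = -4·cos(t). Differentiating jerk, we get snap: s(t) = 4·sin(t). We have snap s(t) = 4·sin(t). Substituting t = pi: s(pi) = 0.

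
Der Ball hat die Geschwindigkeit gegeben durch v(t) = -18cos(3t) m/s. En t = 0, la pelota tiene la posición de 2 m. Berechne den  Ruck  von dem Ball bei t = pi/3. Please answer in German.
Wir müssen unsere Gleichung für die Geschwindigkeit v(t) = -18·cos(3·t) 2-mal ableiten. Die Ableitung von der Geschwindigkeit ergibt die Beschleunigung: a(t) = 54·sin(3·t). Mit d/dt von a(t) finden wir j(t) = 162·cos(3·t). Mit j(t) = 162·cos(3·t) und Einsetzen von t = pi/3, finden wir j = -162.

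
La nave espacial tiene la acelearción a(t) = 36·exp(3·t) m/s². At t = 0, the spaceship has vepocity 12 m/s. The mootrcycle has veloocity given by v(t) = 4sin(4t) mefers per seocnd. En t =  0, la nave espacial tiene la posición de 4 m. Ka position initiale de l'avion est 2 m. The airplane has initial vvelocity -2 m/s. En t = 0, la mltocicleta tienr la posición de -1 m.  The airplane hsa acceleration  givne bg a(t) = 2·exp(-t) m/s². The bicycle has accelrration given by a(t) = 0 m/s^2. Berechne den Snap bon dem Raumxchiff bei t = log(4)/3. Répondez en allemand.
Wir müssen unsere Gleichung für die Beschleunigung a(t) = 36·exp(3·t) 2-mal ableiten. Durch Ableiten von der Beschleunigung erhalten wir den Ruck: j(t) = 108·exp(3·t). Die Ableitung von dem Ruck ergibt den Snap: s(t) = 324·exp(3·t). Mit s(t) = 324·exp(3·t) und Einsetzen von t = log(4)/3, finden wir s = 1296.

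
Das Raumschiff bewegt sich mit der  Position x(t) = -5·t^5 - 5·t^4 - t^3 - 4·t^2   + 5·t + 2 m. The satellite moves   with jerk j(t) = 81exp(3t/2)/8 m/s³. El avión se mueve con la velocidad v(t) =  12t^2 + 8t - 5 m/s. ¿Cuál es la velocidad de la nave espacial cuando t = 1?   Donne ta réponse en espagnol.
Para resolver esto, necesitamos tomar 1 derivada de nuestra ecuación de la posición x(t) = -5·t^5 - 5·t^4 - t^3 - 4·t^2 + 5·t + 2. Derivando la posición, obtenemos la velocidad: v(t) = -25·t^4 - 20·t^3 - 3·t^2 - 8·t + 5. De la ecuación de la velocidad v(t) = -25·t^4 - 20·t^3 - 3·t^2 - 8·t + 5, sustituimos t = 1 para obtener v = -51.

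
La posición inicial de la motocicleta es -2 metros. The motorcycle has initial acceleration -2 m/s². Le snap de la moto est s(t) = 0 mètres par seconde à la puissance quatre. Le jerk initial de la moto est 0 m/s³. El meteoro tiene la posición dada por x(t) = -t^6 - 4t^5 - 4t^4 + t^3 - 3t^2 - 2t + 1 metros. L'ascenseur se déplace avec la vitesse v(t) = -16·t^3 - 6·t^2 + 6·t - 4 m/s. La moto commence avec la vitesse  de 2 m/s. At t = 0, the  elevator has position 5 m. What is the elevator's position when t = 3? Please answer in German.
Um dies zu lösen, müssen wir 1 Integral unserer Gleichung für die Geschwindigkeit v(t) = -16·t^3 - 6·t^2 + 6·t - 4 finden. Das Integral von der Geschwindigkeit, mit x(0) = 5, ergibt die Position: x(t) = -4·t^4 - 2·t^3 + 3·t^2 - 4·t + 5. Mit x(t) = -4·t^4 - 2·t^3 + 3·t^2 - 4·t + 5 und Einsetzen von t = 3, finden wir x = -358.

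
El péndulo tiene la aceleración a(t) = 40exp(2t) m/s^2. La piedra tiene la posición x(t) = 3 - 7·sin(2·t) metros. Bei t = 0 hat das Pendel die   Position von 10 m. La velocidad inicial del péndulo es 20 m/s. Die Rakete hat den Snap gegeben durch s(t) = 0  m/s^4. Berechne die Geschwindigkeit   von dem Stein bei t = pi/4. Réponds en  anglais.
We must differentiate our position equation x(t) = 3 - 7·sin(2·t) 1 time. The derivative of position gives velocity: v(t) = -14·cos(2·t). We have velocity v(t) = -14·cos(2·t). Substituting t = pi/4: v(pi/4) = 0.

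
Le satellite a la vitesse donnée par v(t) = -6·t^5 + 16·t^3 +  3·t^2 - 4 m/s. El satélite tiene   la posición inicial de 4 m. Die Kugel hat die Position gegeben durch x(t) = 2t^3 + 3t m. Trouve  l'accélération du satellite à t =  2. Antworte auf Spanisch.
Debemos derivar nuestra ecuación de la velocidad v(t) = -6·t^5 + 16·t^3 + 3·t^2 - 4 1 vez. La derivada de la velocidad da la aceleración: a(t) = -30·t^4 + 48·t^2 + 6·t. De la ecuación de la aceleración a(t) = -30·t^4 + 48·t^2 + 6·t, sustituimos t = 2 para obtener a = -276.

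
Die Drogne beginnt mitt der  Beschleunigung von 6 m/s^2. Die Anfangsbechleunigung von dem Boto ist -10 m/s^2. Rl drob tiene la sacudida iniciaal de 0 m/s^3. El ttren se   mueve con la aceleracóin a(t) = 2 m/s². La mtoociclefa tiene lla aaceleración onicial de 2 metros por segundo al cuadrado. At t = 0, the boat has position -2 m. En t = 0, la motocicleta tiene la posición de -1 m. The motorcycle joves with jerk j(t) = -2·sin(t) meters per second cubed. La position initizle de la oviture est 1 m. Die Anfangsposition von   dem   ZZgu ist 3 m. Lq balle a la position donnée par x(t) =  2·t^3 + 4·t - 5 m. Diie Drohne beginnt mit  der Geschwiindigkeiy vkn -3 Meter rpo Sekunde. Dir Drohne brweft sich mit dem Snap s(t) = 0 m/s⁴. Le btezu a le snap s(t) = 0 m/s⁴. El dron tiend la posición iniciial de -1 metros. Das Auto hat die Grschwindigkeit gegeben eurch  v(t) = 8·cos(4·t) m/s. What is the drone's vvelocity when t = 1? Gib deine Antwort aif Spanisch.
Partiendo del snap s(t) = 0, tomamos 3 integrales. Tomando ∫s(t)dt y aplicando j(0) = 0, encontramos j(t) = 0. La integral de la sacudida es la aceleración. Usando a(0) = 6, obtenemos a(t) = 6. La antiderivada de la aceleración es la velocidad. Usando v(0) = -3, obtenemos v(t) = 6·t - 3. De la ecuación de la velocidad v(t) = 6·t - 3, sustituimos t = 1 para obtener v = 3.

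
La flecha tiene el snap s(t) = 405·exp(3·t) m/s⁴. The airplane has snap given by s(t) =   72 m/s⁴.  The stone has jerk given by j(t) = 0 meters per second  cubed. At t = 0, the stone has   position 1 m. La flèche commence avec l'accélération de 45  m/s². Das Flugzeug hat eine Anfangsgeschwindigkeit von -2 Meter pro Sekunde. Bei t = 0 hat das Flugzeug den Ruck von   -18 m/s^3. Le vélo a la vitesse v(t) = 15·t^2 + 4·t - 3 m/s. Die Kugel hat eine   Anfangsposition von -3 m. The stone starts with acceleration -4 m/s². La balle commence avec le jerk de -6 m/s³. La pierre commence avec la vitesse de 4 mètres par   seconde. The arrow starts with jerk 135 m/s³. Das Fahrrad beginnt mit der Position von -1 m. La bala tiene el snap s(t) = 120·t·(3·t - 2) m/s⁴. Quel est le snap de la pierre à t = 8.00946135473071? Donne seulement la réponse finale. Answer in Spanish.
La respuesta es 0.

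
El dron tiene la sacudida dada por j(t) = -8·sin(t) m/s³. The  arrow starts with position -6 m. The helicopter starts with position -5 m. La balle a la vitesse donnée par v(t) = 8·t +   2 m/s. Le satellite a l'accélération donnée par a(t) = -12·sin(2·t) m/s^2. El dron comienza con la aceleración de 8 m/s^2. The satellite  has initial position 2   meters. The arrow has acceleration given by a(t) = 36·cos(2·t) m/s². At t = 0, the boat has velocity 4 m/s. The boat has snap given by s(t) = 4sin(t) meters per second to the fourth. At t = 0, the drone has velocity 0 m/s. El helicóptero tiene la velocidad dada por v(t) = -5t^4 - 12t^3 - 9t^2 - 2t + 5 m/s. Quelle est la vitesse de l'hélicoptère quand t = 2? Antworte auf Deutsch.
Wir haben die Geschwindigkeit v(t) = -5·t^4 - 12·t^3 - 9·t^2 - 2·t + 5. Durch Einsetzen von t = 2: v(2) = -211.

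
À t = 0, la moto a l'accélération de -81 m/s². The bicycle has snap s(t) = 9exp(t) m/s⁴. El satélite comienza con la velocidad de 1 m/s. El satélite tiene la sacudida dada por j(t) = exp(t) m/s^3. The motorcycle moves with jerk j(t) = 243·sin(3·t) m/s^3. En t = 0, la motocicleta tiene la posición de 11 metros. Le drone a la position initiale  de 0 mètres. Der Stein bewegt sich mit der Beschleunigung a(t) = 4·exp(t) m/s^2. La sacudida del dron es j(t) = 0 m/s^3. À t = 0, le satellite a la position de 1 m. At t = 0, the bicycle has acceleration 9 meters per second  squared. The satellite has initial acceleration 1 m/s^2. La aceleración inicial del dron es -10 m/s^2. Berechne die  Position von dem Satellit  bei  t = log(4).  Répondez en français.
En partant du jerk j(t) = exp(t), nous prenons 3 primitives. En prenant ∫j(t)dt et en appliquant a(0) = 1, nous trouvons a(t) = exp(t). L'intégrale de l'accélération, avec v(0) = 1, donne la vitesse: v(t) = exp(t). La primitive de la vitesse, avec x(0) = 1, donne la position: x(t) = exp(t). En utilisant x(t) = exp(t) et en substituant t = log(4), nous trouvons x = 4.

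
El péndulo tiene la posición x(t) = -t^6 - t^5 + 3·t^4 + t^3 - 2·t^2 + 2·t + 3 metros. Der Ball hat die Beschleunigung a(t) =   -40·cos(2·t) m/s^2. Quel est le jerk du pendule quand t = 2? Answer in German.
Wir müssen unsere Gleichung für die Position x(t) = -t^6 - t^5 + 3·t^4 + t^3 - 2·t^2 + 2·t + 3 3-mal ableiten. Mit d/dt von x(t) finden wir v(t) = -6·t^5 - 5·t^4 + 12·t^3 + 3·t^2 - 4·t + 2. Durch Ableiten von der Geschwindigkeit erhalten wir die Beschleunigung: a(t) = -30·t^4 - 20·t^3 + 36·t^2 + 6·t - 4. Die Ableitung von der Beschleunigung ergibt den Ruck: j(t) = -120·t^3 - 60·t^2 + 72·t + 6. Mit j(t) = -120·t^3 - 60·t^2 + 72·t + 6 und Einsetzen von t = 2, finden wir j = -1050.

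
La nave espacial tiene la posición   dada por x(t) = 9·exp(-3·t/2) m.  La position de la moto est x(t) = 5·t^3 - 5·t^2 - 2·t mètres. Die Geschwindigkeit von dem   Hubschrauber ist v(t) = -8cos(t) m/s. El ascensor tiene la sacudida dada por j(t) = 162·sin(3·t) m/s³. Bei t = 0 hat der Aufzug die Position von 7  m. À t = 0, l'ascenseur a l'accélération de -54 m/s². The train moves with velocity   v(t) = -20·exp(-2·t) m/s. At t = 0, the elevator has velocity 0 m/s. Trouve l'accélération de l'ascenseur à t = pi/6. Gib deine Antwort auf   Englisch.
We need to integrate our jerk equation j(t) = 162·sin(3·t) 1 time. Taking ∫j(t)dt and applying a(0) = -54, we find a(t) = -54·cos(3·t). We have acceleration a(t) = -54·cos(3·t). Substituting t = pi/6: a(pi/6) = 0.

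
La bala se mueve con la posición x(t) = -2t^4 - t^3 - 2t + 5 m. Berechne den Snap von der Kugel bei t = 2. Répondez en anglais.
We must differentiate our position equation x(t) = -2·t^4 - t^3 - 2·t + 5 4 times. The derivative of position gives velocity: v(t) = -8·t^3 - 3·t^2 - 2. Differentiating velocity, we get acceleration: a(t) = -24·t^2 - 6·t. The derivative of acceleration gives jerk: j(t) = -48·t - 6. Taking d/dt of j(t), we find s(t) = -48. From the given snap equation s(t) = -48, we substitute t = 2 to get s = -48.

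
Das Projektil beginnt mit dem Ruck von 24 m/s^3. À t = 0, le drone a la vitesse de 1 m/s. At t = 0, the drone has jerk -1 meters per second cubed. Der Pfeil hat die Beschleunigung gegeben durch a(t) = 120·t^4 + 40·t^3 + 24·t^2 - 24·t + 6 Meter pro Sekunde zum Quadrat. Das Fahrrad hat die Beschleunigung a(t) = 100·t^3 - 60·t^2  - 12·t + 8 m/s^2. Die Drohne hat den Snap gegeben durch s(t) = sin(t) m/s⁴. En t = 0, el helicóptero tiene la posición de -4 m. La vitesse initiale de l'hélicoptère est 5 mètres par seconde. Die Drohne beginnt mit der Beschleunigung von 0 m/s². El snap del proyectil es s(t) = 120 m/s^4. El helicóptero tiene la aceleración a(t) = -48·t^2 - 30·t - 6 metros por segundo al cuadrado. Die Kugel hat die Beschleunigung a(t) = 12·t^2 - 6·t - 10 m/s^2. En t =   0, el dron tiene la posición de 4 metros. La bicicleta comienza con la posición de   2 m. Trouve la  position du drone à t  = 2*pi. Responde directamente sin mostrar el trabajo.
À t = 2*pi, x = 4.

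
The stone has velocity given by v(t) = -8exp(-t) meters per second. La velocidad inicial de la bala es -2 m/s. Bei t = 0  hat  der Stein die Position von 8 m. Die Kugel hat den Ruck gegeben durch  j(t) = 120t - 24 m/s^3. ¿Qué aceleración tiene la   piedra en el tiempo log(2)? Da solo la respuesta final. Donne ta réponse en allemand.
Die Beschleunigung bei t = log(2) ist a = 4.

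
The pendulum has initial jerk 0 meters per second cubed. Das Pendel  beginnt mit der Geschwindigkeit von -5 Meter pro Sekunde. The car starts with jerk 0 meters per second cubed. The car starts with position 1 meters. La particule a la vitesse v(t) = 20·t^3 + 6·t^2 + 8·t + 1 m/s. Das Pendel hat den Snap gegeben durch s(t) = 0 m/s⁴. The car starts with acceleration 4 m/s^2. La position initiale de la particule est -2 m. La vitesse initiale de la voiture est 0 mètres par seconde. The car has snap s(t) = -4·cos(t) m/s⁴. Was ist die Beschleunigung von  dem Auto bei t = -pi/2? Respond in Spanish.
Partiendo del snap s(t) = -4·cos(t), tomamos 2 integrales. La integral del snap es la sacudida. Usando j(0) = 0, obtenemos j(t) = -4·sin(t). La antiderivada de la sacudida, con a(0) = 4, da la aceleración: a(t) = 4·cos(t). Usando a(t) = 4·cos(t) y sustituyendo t = -pi/2, encontramos a = 0.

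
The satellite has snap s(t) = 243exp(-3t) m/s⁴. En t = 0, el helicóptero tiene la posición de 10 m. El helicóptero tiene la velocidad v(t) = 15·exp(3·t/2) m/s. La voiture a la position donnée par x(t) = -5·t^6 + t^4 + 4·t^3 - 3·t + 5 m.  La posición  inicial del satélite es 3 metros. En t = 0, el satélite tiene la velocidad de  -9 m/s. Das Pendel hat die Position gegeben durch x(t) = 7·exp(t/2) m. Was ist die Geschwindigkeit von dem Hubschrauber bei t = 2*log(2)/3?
Mit v(t) = 15·exp(3·t/2) und Einsetzen von t = 2*log(2)/3, finden wir v = 30.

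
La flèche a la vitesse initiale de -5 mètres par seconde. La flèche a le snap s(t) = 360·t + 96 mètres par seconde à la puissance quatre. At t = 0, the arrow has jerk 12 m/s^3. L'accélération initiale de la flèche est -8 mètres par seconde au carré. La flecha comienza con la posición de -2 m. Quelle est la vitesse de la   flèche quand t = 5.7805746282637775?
Pour résoudre ceci, nous devons prendre 3 primitives de notre équation du snap s(t) = 360·t + 96. En intégrant le snap et en utilisant la condition initiale j(0) = 12, nous obtenons j(t) = 180·t^2 + 96·t + 12. En prenant ∫j(t)dt et en appliquant a(0) = -8, nous trouvons a(t) = 60·t^3 + 48·t^2 + 12·t - 8. En intégrant l'accélération et en utilisant la condition initiale v(0) = -5, nous obtenons v(t) = 15·t^4 + 16·t^3 + 6·t^2 - 8·t - 5. Nous avons la vitesse v(t) = 15·t^4 + 16·t^3 + 6·t^2 - 8·t - 5. En substituant t = 5.7805746282637775: v(5.7805746282637775) = 19988.2525738925.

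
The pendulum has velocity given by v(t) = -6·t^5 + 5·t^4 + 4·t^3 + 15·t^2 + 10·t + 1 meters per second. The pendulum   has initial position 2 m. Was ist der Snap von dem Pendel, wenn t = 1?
Ausgehend von der Geschwindigkeit v(t) = -6·t^5 + 5·t^4 + 4·t^3 + 15·t^2 + 10·t + 1, nehmen wir 3 Ableitungen. Durch Ableiten von der Geschwindigkeit erhalten wir die Beschleunigung: a(t) = -30·t^4 + 20·t^3 + 12·t^2 + 30·t + 10. Die Ableitung von der Beschleunigung ergibt den Ruck: j(t) = -120·t^3 + 60·t^2 + 24·t + 30. Durch Ableiten von dem Ruck erhalten wir den Snap: s(t) = -360·t^2 + 120·t + 24. Wir haben den Snap s(t) = -360·t^2 + 120·t + 24. Durch Einsetzen von t = 1: s(1) = -216.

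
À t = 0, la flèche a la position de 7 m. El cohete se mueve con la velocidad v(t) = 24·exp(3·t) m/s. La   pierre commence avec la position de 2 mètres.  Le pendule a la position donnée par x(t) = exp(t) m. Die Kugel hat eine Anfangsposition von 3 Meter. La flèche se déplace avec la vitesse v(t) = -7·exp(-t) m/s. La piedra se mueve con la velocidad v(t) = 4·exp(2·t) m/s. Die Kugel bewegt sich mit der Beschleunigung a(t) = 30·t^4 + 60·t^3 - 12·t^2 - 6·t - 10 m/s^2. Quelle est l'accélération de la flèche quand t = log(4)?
Pour résoudre ceci, nous devons prendre 1 dérivée de notre équation de la vitesse v(t) = -7·exp(-t). En prenant d/dt de v(t), nous trouvons a(t) = 7·exp(-t). De l'équation de l'accélération a(t) = 7·exp(-t), nous substituons t = log(4) pour obtenir a = 7/4.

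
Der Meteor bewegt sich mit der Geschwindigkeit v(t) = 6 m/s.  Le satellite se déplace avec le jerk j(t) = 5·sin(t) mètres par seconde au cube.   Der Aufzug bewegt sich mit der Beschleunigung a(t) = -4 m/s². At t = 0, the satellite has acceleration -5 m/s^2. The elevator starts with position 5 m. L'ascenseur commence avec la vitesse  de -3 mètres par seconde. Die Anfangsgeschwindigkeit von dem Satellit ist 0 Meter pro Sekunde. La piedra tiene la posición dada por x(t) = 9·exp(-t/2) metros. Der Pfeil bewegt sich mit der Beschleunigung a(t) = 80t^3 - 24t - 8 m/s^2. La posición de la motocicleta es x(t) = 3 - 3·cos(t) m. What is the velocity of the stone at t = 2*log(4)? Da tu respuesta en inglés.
To solve this, we need to take 1 derivative of our position equation x(t) = 9·exp(-t/2). Differentiating position, we get velocity: v(t) = -9·exp(-t/2)/2. From the given velocity equation v(t) = -9·exp(-t/2)/2, we substitute t = 2*log(4) to get v = -9/8.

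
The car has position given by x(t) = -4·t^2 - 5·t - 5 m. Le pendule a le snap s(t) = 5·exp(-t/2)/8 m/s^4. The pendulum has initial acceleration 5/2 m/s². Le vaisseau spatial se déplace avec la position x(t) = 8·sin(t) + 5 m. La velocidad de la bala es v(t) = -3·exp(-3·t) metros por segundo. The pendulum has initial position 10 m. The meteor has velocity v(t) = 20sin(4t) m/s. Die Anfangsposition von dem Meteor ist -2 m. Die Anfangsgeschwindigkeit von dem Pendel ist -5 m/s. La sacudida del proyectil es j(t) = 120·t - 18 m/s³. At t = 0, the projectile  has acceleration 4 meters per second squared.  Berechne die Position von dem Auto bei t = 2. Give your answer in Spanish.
Tenemos la posición x(t) = -4·t^2 - 5·t - 5. Sustituyendo t = 2: x(2) = -31.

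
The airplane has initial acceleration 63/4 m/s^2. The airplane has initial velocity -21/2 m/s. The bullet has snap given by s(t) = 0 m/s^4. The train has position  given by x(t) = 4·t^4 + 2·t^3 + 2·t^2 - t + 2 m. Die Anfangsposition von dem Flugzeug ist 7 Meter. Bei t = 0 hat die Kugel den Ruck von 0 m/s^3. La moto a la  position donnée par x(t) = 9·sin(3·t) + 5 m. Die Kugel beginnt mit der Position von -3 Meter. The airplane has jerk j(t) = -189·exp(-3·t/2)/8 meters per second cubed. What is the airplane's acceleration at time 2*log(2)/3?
We must find the integral of our jerk equation j(t) = -189·exp(-3·t/2)/8 1 time. The integral of jerk, with a(0) = 63/4, gives acceleration: a(t) = 63·exp(-3·t/2)/4. Using a(t) = 63·exp(-3·t/2)/4 and substituting t = 2*log(2)/3, we find a = 63/8.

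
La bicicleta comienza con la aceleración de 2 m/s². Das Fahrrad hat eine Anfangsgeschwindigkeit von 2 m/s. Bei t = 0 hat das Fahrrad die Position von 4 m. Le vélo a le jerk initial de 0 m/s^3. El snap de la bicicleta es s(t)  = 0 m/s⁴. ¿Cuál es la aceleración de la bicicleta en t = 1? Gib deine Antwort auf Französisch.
Nous devons trouver l'intégrale de notre équation du snap s(t) = 0 2 fois. En intégrant le snap et en utilisant la condition initiale j(0) = 0, nous obtenons j(t) = 0. En prenant ∫j(t)dt et en appliquant a(0) = 2, nous trouvons a(t) = 2. En utilisant a(t) = 2 et en substituant t = 1, nous trouvons a = 2.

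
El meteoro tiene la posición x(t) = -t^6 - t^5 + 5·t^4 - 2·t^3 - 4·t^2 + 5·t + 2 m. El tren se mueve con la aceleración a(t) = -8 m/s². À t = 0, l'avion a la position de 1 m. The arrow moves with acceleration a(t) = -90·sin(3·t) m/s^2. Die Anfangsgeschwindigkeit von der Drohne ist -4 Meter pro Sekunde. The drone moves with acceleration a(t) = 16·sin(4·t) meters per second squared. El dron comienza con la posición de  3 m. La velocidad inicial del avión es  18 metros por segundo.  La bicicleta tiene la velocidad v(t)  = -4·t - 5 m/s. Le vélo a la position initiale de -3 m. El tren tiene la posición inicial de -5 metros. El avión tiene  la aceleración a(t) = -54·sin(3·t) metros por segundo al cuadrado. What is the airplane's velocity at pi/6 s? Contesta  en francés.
Pour résoudre ceci, nous devons prendre 1 intégrale de notre équation de l'accélération a(t) = -54·sin(3·t). En prenant ∫a(t)dt et en appliquant v(0) = 18, nous trouvons v(t) = 18·cos(3·t). Nous avons la vitesse v(t) = 18·cos(3·t). En substituant t = pi/6: v(pi/6) = 0.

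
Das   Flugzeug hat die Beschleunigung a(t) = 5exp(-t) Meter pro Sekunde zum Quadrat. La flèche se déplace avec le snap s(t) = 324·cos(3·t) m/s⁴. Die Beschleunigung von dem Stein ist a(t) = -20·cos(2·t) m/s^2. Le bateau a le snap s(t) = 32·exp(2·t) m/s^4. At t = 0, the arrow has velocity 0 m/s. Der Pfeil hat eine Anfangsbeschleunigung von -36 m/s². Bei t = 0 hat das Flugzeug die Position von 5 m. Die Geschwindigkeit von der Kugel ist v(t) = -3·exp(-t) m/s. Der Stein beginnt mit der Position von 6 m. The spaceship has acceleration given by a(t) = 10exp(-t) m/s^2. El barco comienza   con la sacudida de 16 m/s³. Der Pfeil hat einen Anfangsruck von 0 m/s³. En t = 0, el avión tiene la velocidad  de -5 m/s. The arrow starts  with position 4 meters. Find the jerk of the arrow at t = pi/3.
We need to integrate our snap equation s(t) = 324·cos(3·t) 1 time. Integrating snap and using the initial condition j(0) = 0, we get j(t) = 108·sin(3·t). We have jerk j(t) = 108·sin(3·t). Substituting t = pi/3: j(pi/3) = 0.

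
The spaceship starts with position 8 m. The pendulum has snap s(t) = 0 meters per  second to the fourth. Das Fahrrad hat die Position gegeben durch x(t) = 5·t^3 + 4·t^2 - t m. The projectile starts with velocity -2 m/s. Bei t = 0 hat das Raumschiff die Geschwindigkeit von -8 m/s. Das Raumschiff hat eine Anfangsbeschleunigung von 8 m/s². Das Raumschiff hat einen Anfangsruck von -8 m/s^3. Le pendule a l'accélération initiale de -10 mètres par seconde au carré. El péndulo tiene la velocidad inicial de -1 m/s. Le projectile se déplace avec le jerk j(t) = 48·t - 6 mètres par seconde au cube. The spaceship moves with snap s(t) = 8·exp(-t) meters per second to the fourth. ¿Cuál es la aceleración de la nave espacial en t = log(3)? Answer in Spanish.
Necesitamos integrar nuestra ecuación del snap s(t) = 8·exp(-t) 2 veces. La integral del snap es la sacudida. Usando j(0) = -8, obtenemos j(t) = -8·exp(-t). Tomando ∫j(t)dt y aplicando a(0) = 8, encontramos a(t) = 8·exp(-t). De la ecuación de la aceleración a(t) = 8·exp(-t), sustituimos t = log(3) para obtener a = 8/3.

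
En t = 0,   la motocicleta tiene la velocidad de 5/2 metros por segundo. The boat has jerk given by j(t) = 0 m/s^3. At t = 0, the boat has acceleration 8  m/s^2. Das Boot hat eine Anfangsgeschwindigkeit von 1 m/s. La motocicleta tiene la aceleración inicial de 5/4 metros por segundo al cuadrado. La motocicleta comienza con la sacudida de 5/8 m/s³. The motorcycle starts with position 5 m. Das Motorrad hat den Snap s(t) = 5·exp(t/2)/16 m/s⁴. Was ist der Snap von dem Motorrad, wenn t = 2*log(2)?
Wir haben den Snap s(t) = 5·exp(t/2)/16. Durch Einsetzen von t = 2*log(2): s(2*log(2)) = 5/8.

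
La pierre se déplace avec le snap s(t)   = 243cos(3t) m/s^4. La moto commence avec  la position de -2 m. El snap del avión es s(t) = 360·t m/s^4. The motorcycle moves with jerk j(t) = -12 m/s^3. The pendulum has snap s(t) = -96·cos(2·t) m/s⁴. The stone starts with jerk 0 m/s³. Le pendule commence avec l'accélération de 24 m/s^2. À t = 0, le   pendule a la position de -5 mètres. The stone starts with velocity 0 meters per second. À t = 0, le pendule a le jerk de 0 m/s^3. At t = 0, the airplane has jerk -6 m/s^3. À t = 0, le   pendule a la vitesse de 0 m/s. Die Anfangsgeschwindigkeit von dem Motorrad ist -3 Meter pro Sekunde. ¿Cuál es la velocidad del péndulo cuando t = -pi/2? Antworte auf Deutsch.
Wir müssen das Integral unserer Gleichung für den Snap s(t) = -96·cos(2·t) 3-mal finden. Mit ∫s(t)dt und Anwendung von j(0) = 0, finden wir j(t) = -48·sin(2·t). Durch Integration von dem Ruck und Verwendung der Anfangsbedingung a(0) = 24, erhalten wir a(t) = 24·cos(2·t). Mit ∫a(t)dt und Anwendung von v(0) = 0, finden wir v(t) = 12·sin(2·t). Wir haben die Geschwindigkeit v(t) = 12·sin(2·t). Durch Einsetzen von t = -pi/2: v(-pi/2) = 0.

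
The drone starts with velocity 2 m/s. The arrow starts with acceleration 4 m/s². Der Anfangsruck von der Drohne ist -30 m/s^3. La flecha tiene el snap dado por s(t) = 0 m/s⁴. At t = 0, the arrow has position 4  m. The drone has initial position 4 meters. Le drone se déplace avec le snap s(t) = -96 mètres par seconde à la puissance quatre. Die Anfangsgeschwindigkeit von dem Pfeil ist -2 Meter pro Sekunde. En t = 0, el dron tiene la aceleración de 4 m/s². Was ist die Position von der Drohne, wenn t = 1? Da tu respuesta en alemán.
Wir müssen unsere Gleichung für den Snap s(t) = -96 4-mal integrieren. Mit ∫s(t)dt und Anwendung von j(0) = -30, finden wir j(t) = -96·t - 30. Das Integral von dem Ruck, mit a(0) = 4, ergibt die Beschleunigung: a(t) = -48·t^2 - 30·t + 4. Die Stammfunktion von der Beschleunigung ist die Geschwindigkeit. Mit v(0) = 2 erhalten wir v(t) = -16·t^3 - 15·t^2 + 4·t + 2. Durch Integration von der Geschwindigkeit und Verwendung der Anfangsbedingung x(0) = 4, erhalten wir x(t) = -4·t^4 - 5·t^3 + 2·t^2 + 2·t + 4. Mit x(t) = -4·t^4 - 5·t^3 + 2·t^2 + 2·t + 4 und Einsetzen von t = 1, finden wir x = -1.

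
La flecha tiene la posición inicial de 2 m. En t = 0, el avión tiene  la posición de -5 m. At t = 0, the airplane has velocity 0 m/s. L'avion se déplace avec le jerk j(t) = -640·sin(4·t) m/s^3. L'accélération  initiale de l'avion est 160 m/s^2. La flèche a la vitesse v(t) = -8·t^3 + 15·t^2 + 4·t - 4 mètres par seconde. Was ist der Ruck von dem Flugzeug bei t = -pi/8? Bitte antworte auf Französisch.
Nous avons le jerk j(t) = -640·sin(4·t). En substituant t = -pi/8: j(-pi/8) = 640.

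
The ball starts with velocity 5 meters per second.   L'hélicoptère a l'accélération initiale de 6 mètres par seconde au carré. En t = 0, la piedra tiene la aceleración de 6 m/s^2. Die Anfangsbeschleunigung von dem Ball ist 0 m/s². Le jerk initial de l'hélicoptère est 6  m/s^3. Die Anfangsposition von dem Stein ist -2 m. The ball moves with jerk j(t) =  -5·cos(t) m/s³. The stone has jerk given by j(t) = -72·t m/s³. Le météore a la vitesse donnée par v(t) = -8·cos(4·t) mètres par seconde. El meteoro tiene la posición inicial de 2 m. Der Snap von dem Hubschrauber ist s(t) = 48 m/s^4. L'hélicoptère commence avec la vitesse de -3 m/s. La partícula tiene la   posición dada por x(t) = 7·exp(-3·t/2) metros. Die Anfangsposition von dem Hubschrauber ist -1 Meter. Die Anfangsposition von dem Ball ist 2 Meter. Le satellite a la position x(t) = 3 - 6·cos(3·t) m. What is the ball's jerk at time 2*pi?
From the given jerk equation j(t) = -5·cos(t), we substitute t = 2*pi to get j = -5.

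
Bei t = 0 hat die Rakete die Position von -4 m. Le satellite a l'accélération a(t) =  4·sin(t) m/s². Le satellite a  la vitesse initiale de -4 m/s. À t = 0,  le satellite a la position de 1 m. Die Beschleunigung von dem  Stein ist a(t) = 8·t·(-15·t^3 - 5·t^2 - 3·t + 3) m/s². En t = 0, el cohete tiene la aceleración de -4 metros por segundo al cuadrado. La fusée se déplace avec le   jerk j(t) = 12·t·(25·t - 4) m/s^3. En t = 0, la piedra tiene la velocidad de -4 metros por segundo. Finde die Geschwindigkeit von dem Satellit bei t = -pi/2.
Wir müssen das Integral unserer Gleichung für die Beschleunigung a(t) = 4·sin(t) 1-mal finden. Mit ∫a(t)dt und Anwendung von v(0) = -4, finden wir v(t) = -4·cos(t). Wir haben die Geschwindigkeit v(t) = -4·cos(t). Durch Einsetzen von t = -pi/2: v(-pi/2) = 0.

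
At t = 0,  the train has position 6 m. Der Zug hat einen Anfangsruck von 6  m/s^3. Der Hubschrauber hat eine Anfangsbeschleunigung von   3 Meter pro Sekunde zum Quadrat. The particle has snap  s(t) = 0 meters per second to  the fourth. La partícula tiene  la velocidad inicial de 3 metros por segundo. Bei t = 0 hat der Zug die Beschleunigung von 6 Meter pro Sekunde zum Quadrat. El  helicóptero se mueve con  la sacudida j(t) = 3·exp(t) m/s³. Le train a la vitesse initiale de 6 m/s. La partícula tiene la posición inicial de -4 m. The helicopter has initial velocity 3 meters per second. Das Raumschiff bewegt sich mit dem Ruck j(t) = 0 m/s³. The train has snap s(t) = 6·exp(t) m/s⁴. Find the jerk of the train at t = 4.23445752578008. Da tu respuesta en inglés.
To find the answer, we compute 1 antiderivative of s(t) = 6·exp(t). Integrating snap and using the initial condition j(0) = 6, we get j(t) = 6·exp(t). From the given jerk equation j(t) = 6·exp(t), we substitute t = 4.23445752578008 to get j = 414.145348278357.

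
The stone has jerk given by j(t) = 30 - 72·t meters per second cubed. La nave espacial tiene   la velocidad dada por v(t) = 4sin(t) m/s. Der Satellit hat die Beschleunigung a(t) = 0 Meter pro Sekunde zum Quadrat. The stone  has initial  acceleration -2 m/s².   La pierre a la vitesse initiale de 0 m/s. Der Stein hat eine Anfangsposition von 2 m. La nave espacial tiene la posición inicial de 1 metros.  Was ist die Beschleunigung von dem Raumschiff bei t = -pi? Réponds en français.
Pour résoudre ceci, nous devons prendre 1 dérivée de notre équation de la vitesse v(t) = 4·sin(t). La dérivée de la vitesse donne l'accélération: a(t) = 4·cos(t). De l'équation de l'accélération a(t) = 4·cos(t), nous substituons t = -pi pour obtenir a = -4.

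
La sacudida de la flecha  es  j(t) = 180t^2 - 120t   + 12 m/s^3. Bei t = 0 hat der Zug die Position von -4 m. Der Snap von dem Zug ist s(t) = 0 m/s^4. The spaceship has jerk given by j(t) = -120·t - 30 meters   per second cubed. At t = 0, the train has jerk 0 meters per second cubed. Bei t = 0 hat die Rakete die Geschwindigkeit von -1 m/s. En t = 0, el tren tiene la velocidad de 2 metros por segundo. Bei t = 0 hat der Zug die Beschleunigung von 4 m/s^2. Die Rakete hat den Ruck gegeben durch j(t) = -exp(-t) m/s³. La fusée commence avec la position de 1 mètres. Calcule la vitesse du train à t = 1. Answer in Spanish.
Para resolver esto, necesitamos tomar 3 integrales de nuestra ecuación del snap s(t) = 0. La antiderivada del snap, con j(0) = 0, da la sacudida: j(t) = 0. La antiderivada de la sacudida es la aceleración. Usando a(0) = 4, obtenemos a(t) = 4. La antiderivada de la aceleración, con v(0) = 2, da la velocidad: v(t) = 4·t + 2. De la ecuación de la velocidad v(t) = 4·t + 2, sustituimos t = 1 para obtener v = 6.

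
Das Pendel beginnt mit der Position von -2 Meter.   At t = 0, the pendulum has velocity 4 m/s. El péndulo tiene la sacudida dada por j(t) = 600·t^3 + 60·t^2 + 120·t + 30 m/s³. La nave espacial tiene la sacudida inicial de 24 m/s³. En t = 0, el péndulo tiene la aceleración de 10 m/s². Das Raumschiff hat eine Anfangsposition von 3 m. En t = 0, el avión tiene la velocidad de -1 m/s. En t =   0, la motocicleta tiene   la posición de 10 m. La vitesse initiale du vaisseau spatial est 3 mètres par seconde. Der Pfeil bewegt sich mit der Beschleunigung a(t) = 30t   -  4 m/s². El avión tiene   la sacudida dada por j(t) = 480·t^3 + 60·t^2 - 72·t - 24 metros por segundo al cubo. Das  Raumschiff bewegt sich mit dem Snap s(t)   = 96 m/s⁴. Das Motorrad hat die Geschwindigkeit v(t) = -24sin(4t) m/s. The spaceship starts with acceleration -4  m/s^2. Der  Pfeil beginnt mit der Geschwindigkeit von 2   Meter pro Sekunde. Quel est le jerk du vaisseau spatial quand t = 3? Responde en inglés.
We must find the integral of our snap equation s(t) = 96 1 time. The integral of snap, with j(0) = 24, gives jerk: j(t) = 96·t + 24. We have jerk j(t) = 96·t + 24. Substituting t = 3: j(3) = 312.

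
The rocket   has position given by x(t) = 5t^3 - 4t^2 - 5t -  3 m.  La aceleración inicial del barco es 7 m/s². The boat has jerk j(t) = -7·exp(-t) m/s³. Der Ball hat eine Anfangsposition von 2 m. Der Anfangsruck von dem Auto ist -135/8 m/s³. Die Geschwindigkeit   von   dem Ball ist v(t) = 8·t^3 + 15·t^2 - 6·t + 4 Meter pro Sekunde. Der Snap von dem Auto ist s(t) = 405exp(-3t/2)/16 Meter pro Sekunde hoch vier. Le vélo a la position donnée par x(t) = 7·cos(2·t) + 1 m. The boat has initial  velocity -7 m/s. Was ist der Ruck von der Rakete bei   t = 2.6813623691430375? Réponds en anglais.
We must differentiate our position equation x(t) = 5·t^3 - 4·t^2 - 5·t - 3 3 times. Differentiating position, we get velocity: v(t) = 15·t^2 - 8·t - 5. Taking d/dt of v(t), we find a(t) = 30·t - 8. Differentiating acceleration, we get jerk: j(t) = 30. From the given jerk equation j(t) = 30, we substitute t = 2.6813623691430375 to get j = 30.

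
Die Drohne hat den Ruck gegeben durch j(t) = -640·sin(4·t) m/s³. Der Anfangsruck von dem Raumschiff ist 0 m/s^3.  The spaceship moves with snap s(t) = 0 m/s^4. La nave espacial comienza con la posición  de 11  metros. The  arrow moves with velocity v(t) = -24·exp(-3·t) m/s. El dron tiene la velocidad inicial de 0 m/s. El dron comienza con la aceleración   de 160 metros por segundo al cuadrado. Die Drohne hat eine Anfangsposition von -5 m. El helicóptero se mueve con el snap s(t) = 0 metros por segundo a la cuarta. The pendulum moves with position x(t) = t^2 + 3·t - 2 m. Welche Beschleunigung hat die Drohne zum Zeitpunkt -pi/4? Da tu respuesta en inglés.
To solve this, we need to take 1 antiderivative of our jerk equation j(t) = -640·sin(4·t). The antiderivative of jerk, with a(0) = 160, gives acceleration: a(t) = 160·cos(4·t). Using a(t) = 160·cos(4·t) and substituting t = -pi/4, we find a = -160.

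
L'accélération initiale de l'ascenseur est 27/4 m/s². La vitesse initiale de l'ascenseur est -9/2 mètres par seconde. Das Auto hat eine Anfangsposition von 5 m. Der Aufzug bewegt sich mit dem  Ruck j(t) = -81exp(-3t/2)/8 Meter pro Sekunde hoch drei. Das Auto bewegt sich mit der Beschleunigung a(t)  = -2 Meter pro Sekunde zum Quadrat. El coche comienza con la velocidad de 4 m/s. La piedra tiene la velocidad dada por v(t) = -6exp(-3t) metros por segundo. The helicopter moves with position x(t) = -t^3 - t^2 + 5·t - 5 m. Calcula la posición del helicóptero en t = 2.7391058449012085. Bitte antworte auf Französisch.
De l'équation de la position x(t) = -t^3 - t^2 + 5·t - 5, nous substituons t = 2.7391058449012085 pour obtenir x = -19.3578632998916.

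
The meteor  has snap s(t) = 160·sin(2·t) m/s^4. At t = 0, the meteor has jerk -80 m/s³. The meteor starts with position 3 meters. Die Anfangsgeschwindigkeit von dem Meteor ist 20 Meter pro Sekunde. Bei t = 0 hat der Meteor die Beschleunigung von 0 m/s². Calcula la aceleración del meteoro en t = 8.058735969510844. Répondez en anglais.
We need to integrate our snap equation s(t) = 160·sin(2·t) 2 times. Finding the antiderivative of s(t) and using j(0) = -80: j(t) = -80·cos(2·t). The antiderivative of jerk, with a(0) = 0, gives acceleration: a(t) = -40·sin(2·t). From the given acceleration equation a(t) = -40·sin(2·t), we substitute t = 8.058735969510844 to get a = 15.9263468759811.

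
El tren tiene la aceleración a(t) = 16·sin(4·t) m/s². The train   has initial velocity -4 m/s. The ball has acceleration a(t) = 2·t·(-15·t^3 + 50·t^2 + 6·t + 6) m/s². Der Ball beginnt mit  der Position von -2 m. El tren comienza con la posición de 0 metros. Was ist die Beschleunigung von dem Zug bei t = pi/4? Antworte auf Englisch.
Using a(t) = 16·sin(4·t) and substituting t = pi/4, we find a = 0.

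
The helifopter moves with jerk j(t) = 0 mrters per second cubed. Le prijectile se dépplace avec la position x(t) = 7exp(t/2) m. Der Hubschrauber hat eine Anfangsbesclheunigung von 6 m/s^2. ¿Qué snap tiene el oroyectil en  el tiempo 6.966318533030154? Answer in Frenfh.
Nous devons dériver notre équation de la position x(t) = 7·exp(t/2) 4 fois. En prenant d/dt de x(t), nous trouvons v(t) = 7·exp(t/2)/2. La dérivée de la vitesse donne l'accélération: a(t) = 7·exp(t/2)/4. En dérivant l'accélération, nous obtenons le jerk: j(t) = 7·exp(t/2)/8. En prenant d/dt de j(t), nous trouvons s(t) = 7·exp(t/2)/16. En utilisant s(t) = 7·exp(t/2)/16 et en substituant t = 6.966318533030154, nous trouvons s = 14.2460645028208.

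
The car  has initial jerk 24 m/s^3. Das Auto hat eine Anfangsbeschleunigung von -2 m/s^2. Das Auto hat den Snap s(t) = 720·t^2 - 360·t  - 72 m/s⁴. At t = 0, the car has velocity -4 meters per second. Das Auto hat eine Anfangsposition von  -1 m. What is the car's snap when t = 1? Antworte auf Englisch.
We have snap s(t) = 720·t^2 - 360·t - 72. Substituting t = 1: s(1) = 288.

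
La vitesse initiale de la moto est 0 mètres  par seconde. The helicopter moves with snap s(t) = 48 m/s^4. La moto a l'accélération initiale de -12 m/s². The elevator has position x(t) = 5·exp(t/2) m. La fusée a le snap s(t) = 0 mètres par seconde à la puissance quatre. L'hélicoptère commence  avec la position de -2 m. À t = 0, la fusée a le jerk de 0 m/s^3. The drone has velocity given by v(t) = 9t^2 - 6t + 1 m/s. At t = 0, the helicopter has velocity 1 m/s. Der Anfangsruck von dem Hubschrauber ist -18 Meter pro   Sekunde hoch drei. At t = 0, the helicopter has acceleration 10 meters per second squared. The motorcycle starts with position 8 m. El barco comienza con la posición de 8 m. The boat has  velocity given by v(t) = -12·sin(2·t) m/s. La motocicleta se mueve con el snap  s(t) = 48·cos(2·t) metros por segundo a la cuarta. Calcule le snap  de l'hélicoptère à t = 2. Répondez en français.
Nous avons le snap s(t) = 48. En substituant t = 2: s(2) = 48.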